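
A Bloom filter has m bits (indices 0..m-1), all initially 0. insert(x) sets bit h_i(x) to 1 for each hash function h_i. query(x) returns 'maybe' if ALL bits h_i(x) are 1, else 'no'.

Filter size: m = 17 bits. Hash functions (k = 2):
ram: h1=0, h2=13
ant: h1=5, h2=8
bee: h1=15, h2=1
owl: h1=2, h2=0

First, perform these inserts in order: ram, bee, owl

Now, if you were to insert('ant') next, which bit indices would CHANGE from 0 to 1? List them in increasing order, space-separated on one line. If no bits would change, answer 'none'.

Start: bits=00000000000000000
After insert 'ram': sets bits 0 13 -> bits=10000000000001000
After insert 'bee': sets bits 1 15 -> bits=11000000000001010
After insert 'owl': sets bits 0 2 -> bits=11100000000001010
insert 'ant' would touch bits 5 8; currently bit5=0, bit8=0
Bits that are 0 among those (would change 0->1): 5 8

Answer: 5 8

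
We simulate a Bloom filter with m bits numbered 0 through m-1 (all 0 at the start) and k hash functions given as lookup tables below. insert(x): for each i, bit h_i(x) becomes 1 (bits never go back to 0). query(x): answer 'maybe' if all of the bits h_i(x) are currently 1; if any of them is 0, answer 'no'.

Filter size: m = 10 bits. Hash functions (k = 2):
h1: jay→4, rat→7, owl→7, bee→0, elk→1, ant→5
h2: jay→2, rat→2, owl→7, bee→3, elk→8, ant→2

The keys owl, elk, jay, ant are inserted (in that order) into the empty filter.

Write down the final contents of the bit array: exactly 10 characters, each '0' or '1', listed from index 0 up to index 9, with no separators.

Start: bits=0000000000
After insert 'owl': sets bits 7 -> bits=0000000100
After insert 'elk': sets bits 1 8 -> bits=0100000110
After insert 'jay': sets bits 2 4 -> bits=0110100110
After insert 'ant': sets bits 2 5 -> bits=0110110110

Answer: 0110110110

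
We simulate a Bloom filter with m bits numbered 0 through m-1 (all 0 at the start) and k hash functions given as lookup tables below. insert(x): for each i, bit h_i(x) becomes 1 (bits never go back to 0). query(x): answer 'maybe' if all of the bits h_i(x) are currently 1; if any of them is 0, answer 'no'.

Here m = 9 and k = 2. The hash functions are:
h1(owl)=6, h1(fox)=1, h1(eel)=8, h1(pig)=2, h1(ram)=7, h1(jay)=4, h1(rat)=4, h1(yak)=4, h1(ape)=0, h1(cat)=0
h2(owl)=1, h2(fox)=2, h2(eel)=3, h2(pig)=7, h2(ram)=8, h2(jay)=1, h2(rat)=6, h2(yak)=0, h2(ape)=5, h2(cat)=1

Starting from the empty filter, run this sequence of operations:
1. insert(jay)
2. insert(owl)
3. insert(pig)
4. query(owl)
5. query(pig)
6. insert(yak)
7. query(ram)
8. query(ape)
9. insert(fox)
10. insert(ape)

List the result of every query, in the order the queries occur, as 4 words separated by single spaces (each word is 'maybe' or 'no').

Answer: maybe maybe no no

Derivation:
Start: bits=000000000
Op 1: insert jay -> sets bits 1 4 -> bits=010010000
Op 2: insert owl -> sets bits 1 6 -> bits=010010100
Op 3: insert pig -> sets bits 2 7 -> bits=011010110
Op 4: query owl -> checks bit1=1, bit6=1 (all 1) -> maybe
Op 5: query pig -> checks bit2=1, bit7=1 (all 1) -> maybe
Op 6: insert yak -> sets bits 0 4 -> bits=111010110
Op 7: query ram -> checks bit7=1, bit8=0 (has a 0) -> no
Op 8: query ape -> checks bit0=1, bit5=0 (has a 0) -> no
Op 9: insert fox -> sets bits 1 2 -> bits=111010110
Op 10: insert ape -> sets bits 0 5 -> bits=111011110
Query results in order: maybe maybe no no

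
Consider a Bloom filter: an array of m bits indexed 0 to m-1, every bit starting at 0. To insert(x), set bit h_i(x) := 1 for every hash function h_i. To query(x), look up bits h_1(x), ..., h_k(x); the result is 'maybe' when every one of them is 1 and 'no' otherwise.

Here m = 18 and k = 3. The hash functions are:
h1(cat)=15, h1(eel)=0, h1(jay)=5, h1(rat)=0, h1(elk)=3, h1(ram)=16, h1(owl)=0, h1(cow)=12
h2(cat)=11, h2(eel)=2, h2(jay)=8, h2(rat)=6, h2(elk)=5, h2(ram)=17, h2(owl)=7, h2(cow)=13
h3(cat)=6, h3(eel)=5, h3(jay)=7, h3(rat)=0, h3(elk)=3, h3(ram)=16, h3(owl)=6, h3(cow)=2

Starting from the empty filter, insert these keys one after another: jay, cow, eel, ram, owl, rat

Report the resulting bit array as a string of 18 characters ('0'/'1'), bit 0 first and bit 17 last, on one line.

Start: bits=000000000000000000
After insert 'jay': sets bits 5 7 8 -> bits=000001011000000000
After insert 'cow': sets bits 2 12 13 -> bits=001001011000110000
After insert 'eel': sets bits 0 2 5 -> bits=101001011000110000
After insert 'ram': sets bits 16 17 -> bits=101001011000110011
After insert 'owl': sets bits 0 6 7 -> bits=101001111000110011
After insert 'rat': sets bits 0 6 -> bits=101001111000110011

Answer: 101001111000110011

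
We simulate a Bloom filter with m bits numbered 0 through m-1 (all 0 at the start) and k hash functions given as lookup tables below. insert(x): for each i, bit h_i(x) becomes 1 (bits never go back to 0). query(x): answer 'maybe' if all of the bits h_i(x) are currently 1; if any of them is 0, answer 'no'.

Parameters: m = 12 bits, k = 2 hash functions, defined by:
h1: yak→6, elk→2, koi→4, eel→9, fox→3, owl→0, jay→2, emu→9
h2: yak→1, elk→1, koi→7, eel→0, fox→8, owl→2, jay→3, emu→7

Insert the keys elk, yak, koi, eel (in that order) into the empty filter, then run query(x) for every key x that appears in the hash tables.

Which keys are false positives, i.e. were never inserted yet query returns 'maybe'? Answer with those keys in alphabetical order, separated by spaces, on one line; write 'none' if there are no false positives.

Start: bits=000000000000
After insert 'elk': sets bits 1 2 -> bits=011000000000
After insert 'yak': sets bits 1 6 -> bits=011000100000
After insert 'koi': sets bits 4 7 -> bits=011010110000
After insert 'eel': sets bits 0 9 -> bits=111010110100
Not inserted: emu fox jay owl — query each against bits=111010110100:
query emu: checks bit7=1, bit9=1 (all 1) -> maybe => FALSE POSITIVE
query fox: checks bit3=0, bit8=0 (has a 0) -> no => not a false positive
query jay: checks bit2=1, bit3=0 (has a 0) -> no => not a false positive
query owl: checks bit0=1, bit2=1 (all 1) -> maybe => FALSE POSITIVE
False positives (alphabetical): emu owl

Answer: emu owl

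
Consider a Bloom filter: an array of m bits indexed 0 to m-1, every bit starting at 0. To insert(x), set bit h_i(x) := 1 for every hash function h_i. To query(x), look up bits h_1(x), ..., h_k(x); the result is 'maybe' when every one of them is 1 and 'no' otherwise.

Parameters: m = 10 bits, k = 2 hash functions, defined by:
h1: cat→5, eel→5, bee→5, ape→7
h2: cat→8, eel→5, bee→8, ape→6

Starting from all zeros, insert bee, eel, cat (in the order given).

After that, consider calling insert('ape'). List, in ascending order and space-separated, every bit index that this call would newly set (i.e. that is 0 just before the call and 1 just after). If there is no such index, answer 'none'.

Start: bits=0000000000
After insert 'bee': sets bits 5 8 -> bits=0000010010
After insert 'eel': sets bits 5 -> bits=0000010010
After insert 'cat': sets bits 5 8 -> bits=0000010010
insert 'ape' would touch bits 6 7; currently bit6=0, bit7=0
Bits that are 0 among those (would change 0->1): 6 7

Answer: 6 7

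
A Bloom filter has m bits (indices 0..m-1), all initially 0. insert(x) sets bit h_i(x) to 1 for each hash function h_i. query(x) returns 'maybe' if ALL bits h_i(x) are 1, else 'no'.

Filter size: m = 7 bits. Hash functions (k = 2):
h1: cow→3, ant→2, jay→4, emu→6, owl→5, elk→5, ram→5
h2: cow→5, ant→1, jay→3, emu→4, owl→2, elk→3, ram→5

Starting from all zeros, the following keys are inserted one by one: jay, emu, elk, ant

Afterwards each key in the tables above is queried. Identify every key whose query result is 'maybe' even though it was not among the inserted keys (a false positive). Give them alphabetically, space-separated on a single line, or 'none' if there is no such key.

Answer: cow owl ram

Derivation:
Start: bits=0000000
After insert 'jay': sets bits 3 4 -> bits=0001100
After insert 'emu': sets bits 4 6 -> bits=0001101
After insert 'elk': sets bits 3 5 -> bits=0001111
After insert 'ant': sets bits 1 2 -> bits=0111111
Not inserted: cow owl ram — query each against bits=0111111:
query cow: checks bit3=1, bit5=1 (all 1) -> maybe => FALSE POSITIVE
query owl: checks bit2=1, bit5=1 (all 1) -> maybe => FALSE POSITIVE
query ram: checks bit5=1 (all 1) -> maybe => FALSE POSITIVE
False positives (alphabetical): cow owl ram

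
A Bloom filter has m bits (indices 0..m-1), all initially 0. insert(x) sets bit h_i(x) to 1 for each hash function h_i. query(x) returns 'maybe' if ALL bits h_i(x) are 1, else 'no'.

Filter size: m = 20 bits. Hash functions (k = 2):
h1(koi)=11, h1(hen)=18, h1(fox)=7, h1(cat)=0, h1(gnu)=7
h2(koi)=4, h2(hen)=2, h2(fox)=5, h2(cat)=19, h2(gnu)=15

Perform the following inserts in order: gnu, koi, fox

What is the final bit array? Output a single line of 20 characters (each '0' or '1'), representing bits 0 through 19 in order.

Answer: 00001101000100010000

Derivation:
Start: bits=00000000000000000000
After insert 'gnu': sets bits 7 15 -> bits=00000001000000010000
After insert 'koi': sets bits 4 11 -> bits=00001001000100010000
After insert 'fox': sets bits 5 7 -> bits=00001101000100010000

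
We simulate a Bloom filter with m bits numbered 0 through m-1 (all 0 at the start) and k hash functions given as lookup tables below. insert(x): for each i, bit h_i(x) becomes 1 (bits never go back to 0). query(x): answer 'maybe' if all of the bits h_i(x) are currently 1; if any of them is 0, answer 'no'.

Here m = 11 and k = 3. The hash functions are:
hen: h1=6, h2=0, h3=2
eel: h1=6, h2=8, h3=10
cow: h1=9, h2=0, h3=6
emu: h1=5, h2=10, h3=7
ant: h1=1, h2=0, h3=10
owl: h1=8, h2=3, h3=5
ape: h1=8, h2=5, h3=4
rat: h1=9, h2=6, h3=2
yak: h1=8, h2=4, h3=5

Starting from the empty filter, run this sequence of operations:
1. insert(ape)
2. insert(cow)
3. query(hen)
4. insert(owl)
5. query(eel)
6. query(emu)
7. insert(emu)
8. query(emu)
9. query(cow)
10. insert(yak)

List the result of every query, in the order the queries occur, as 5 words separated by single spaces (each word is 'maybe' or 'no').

Answer: no no no maybe maybe

Derivation:
Start: bits=00000000000
Op 1: insert ape -> sets bits 4 5 8 -> bits=00001100100
Op 2: insert cow -> sets bits 0 6 9 -> bits=10001110110
Op 3: query hen -> checks bit0=1, bit2=0, bit6=1 (has a 0) -> no
Op 4: insert owl -> sets bits 3 5 8 -> bits=10011110110
Op 5: query eel -> checks bit6=1, bit8=1, bit10=0 (has a 0) -> no
Op 6: query emu -> checks bit5=1, bit7=0, bit10=0 (has a 0) -> no
Op 7: insert emu -> sets bits 5 7 10 -> bits=10011111111
Op 8: query emu -> checks bit5=1, bit7=1, bit10=1 (all 1) -> maybe
Op 9: query cow -> checks bit0=1, bit6=1, bit9=1 (all 1) -> maybe
Op 10: insert yak -> sets bits 4 5 8 -> bits=10011111111
Query results in order: no no no maybe maybe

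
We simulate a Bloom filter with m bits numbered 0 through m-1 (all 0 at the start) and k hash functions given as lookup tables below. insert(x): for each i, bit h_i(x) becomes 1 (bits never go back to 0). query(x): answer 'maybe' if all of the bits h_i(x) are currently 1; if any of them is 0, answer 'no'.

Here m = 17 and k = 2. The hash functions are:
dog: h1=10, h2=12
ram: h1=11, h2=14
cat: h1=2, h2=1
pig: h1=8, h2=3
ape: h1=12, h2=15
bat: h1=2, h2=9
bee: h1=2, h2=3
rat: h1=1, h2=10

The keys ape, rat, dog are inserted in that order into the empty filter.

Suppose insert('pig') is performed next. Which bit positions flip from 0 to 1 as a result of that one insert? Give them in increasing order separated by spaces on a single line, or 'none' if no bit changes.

Start: bits=00000000000000000
After insert 'ape': sets bits 12 15 -> bits=00000000000010010
After insert 'rat': sets bits 1 10 -> bits=01000000001010010
After insert 'dog': sets bits 10 12 -> bits=01000000001010010
insert 'pig' would touch bits 3 8; currently bit3=0, bit8=0
Bits that are 0 among those (would change 0->1): 3 8

Answer: 3 8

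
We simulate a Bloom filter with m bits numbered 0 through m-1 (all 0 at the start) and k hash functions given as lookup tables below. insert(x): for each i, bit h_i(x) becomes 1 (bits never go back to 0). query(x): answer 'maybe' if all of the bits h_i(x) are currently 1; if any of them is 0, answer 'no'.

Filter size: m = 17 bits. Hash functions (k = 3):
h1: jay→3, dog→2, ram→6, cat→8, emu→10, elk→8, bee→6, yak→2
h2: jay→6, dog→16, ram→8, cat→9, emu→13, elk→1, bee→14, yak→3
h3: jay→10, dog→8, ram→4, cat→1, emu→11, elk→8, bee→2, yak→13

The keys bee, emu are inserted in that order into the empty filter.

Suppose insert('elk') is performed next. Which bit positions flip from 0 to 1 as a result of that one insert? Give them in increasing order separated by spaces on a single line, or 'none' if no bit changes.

Answer: 1 8

Derivation:
Start: bits=00000000000000000
After insert 'bee': sets bits 2 6 14 -> bits=00100010000000100
After insert 'emu': sets bits 10 11 13 -> bits=00100010001101100
insert 'elk' would touch bits 1 8; currently bit1=0, bit8=0
Bits that are 0 among those (would change 0->1): 1 8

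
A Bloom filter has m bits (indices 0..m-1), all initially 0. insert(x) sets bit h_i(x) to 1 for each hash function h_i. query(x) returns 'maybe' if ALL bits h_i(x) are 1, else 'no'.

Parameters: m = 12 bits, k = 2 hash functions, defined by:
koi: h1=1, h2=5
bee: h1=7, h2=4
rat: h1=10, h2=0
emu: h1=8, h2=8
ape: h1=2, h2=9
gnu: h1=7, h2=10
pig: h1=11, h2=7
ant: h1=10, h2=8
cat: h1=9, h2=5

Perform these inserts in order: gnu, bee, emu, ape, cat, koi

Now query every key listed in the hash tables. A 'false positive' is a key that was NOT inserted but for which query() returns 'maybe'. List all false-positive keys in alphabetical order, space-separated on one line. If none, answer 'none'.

Answer: ant

Derivation:
Start: bits=000000000000
After insert 'gnu': sets bits 7 10 -> bits=000000010010
After insert 'bee': sets bits 4 7 -> bits=000010010010
After insert 'emu': sets bits 8 -> bits=000010011010
After insert 'ape': sets bits 2 9 -> bits=001010011110
After insert 'cat': sets bits 5 9 -> bits=001011011110
After insert 'koi': sets bits 1 5 -> bits=011011011110
Not inserted: ant pig rat — query each against bits=011011011110:
query ant: checks bit8=1, bit10=1 (all 1) -> maybe => FALSE POSITIVE
query pig: checks bit7=1, bit11=0 (has a 0) -> no => not a false positive
query rat: checks bit0=0, bit10=1 (has a 0) -> no => not a false positive
False positives (alphabetical): ant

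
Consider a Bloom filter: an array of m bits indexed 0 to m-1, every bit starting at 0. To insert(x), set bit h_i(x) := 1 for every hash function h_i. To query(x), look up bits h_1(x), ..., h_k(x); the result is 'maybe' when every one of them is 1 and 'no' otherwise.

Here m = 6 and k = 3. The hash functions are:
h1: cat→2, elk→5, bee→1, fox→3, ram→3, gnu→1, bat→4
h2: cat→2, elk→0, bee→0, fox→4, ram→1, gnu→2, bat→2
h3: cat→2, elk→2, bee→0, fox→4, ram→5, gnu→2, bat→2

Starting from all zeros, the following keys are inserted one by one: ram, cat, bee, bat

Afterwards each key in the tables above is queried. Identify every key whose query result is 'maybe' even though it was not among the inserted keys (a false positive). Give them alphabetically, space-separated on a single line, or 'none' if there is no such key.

Answer: elk fox gnu

Derivation:
Start: bits=000000
After insert 'ram': sets bits 1 3 5 -> bits=010101
After insert 'cat': sets bits 2 -> bits=011101
After insert 'bee': sets bits 0 1 -> bits=111101
After insert 'bat': sets bits 2 4 -> bits=111111
Not inserted: elk fox gnu — query each against bits=111111:
query elk: checks bit0=1, bit2=1, bit5=1 (all 1) -> maybe => FALSE POSITIVE
query fox: checks bit3=1, bit4=1 (all 1) -> maybe => FALSE POSITIVE
query gnu: checks bit1=1, bit2=1 (all 1) -> maybe => FALSE POSITIVE
False positives (alphabetical): elk fox gnu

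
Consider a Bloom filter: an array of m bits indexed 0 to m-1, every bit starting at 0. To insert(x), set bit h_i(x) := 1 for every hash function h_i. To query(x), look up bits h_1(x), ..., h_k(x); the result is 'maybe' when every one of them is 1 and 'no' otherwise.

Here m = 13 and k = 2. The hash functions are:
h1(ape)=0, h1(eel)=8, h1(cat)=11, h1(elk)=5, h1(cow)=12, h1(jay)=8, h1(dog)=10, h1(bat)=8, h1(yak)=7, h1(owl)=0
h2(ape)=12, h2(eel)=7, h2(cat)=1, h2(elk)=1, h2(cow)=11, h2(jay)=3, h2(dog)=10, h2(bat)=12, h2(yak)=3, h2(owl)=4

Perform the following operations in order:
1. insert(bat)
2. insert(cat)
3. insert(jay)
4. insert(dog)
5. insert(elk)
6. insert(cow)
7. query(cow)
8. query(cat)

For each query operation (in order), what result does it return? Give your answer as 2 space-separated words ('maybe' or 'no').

Start: bits=0000000000000
Op 1: insert bat -> sets bits 8 12 -> bits=0000000010001
Op 2: insert cat -> sets bits 1 11 -> bits=0100000010011
Op 3: insert jay -> sets bits 3 8 -> bits=0101000010011
Op 4: insert dog -> sets bits 10 -> bits=0101000010111
Op 5: insert elk -> sets bits 1 5 -> bits=0101010010111
Op 6: insert cow -> sets bits 11 12 -> bits=0101010010111
Op 7: query cow -> checks bit11=1, bit12=1 (all 1) -> maybe
Op 8: query cat -> checks bit1=1, bit11=1 (all 1) -> maybe
Query results in order: maybe maybe

Answer: maybe maybe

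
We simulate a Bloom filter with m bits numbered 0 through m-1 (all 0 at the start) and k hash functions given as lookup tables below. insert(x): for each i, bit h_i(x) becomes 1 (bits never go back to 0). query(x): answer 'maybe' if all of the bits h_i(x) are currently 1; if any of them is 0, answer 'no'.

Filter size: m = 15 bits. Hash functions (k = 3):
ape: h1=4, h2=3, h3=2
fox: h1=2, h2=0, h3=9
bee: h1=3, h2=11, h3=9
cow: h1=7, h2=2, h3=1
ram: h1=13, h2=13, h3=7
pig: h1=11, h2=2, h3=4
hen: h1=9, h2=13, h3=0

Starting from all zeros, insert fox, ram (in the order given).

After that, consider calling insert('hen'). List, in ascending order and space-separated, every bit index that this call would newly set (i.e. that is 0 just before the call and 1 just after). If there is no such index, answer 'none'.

Start: bits=000000000000000
After insert 'fox': sets bits 0 2 9 -> bits=101000000100000
After insert 'ram': sets bits 7 13 -> bits=101000010100010
insert 'hen' would touch bits 0 9 13; currently bit0=1, bit9=1, bit13=1
Bits that are 0 among those (would change 0->1): none

Answer: none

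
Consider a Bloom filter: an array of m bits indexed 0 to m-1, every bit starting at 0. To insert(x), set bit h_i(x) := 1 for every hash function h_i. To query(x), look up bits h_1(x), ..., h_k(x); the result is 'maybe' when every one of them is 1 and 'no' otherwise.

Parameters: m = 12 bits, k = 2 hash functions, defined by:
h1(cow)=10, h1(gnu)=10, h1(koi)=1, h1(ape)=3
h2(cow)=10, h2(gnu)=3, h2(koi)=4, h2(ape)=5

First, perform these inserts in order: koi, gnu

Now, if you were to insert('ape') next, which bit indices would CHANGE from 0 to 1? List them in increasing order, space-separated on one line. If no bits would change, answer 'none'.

Answer: 5

Derivation:
Start: bits=000000000000
After insert 'koi': sets bits 1 4 -> bits=010010000000
After insert 'gnu': sets bits 3 10 -> bits=010110000010
insert 'ape' would touch bits 3 5; currently bit3=1, bit5=0
Bits that are 0 among those (would change 0->1): 5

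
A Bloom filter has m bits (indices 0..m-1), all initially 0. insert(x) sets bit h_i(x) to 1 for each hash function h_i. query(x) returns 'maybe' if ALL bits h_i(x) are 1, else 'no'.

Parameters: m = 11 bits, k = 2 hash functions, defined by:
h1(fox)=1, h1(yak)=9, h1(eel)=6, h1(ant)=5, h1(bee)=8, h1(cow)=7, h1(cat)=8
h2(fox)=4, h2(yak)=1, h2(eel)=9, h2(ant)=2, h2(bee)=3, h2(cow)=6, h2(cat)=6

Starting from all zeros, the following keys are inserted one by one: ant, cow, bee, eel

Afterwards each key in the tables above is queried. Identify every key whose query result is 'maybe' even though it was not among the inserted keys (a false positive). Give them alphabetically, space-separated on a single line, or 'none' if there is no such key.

Answer: cat

Derivation:
Start: bits=00000000000
After insert 'ant': sets bits 2 5 -> bits=00100100000
After insert 'cow': sets bits 6 7 -> bits=00100111000
After insert 'bee': sets bits 3 8 -> bits=00110111100
After insert 'eel': sets bits 6 9 -> bits=00110111110
Not inserted: cat fox yak — query each against bits=00110111110:
query cat: checks bit6=1, bit8=1 (all 1) -> maybe => FALSE POSITIVE
query fox: checks bit1=0, bit4=0 (has a 0) -> no => not a false positive
query yak: checks bit1=0, bit9=1 (has a 0) -> no => not a false positive
False positives (alphabetical): cat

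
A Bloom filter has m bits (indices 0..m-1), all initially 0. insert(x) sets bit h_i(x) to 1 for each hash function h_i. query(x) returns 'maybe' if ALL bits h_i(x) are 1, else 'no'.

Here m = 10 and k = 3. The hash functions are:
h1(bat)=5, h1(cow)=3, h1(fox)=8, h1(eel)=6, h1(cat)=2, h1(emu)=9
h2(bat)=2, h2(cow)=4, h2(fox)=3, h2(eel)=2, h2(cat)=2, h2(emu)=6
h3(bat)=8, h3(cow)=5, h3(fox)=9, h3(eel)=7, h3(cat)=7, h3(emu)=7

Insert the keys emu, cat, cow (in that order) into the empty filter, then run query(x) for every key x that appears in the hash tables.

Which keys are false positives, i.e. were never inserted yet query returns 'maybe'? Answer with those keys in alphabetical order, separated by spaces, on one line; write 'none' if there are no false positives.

Start: bits=0000000000
After insert 'emu': sets bits 6 7 9 -> bits=0000001101
After insert 'cat': sets bits 2 7 -> bits=0010001101
After insert 'cow': sets bits 3 4 5 -> bits=0011111101
Not inserted: bat eel fox — query each against bits=0011111101:
query bat: checks bit2=1, bit5=1, bit8=0 (has a 0) -> no => not a false positive
query eel: checks bit2=1, bit6=1, bit7=1 (all 1) -> maybe => FALSE POSITIVE
query fox: checks bit3=1, bit8=0, bit9=1 (has a 0) -> no => not a false positive
False positives (alphabetical): eel

Answer: eel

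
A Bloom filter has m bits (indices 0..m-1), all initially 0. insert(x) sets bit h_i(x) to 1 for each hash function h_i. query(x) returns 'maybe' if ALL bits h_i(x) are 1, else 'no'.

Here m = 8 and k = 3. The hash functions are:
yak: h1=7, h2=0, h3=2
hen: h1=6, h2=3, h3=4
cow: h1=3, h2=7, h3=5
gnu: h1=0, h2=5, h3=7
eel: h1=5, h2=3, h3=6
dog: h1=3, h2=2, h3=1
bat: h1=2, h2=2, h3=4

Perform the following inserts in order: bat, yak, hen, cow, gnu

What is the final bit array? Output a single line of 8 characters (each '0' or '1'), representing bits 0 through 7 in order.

Answer: 10111111

Derivation:
Start: bits=00000000
After insert 'bat': sets bits 2 4 -> bits=00101000
After insert 'yak': sets bits 0 2 7 -> bits=10101001
After insert 'hen': sets bits 3 4 6 -> bits=10111011
After insert 'cow': sets bits 3 5 7 -> bits=10111111
After insert 'gnu': sets bits 0 5 7 -> bits=10111111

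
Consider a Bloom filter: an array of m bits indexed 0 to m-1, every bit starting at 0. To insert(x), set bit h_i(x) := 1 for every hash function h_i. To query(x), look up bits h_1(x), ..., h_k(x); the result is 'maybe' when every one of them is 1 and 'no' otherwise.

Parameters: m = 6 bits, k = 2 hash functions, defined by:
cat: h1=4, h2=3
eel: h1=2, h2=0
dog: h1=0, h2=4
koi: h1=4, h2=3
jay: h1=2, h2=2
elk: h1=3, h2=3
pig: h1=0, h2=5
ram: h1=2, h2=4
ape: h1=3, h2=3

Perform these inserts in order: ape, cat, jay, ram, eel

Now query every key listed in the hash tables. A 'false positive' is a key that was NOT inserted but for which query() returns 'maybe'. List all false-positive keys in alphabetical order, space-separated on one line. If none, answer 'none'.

Start: bits=000000
After insert 'ape': sets bits 3 -> bits=000100
After insert 'cat': sets bits 3 4 -> bits=000110
After insert 'jay': sets bits 2 -> bits=001110
After insert 'ram': sets bits 2 4 -> bits=001110
After insert 'eel': sets bits 0 2 -> bits=101110
Not inserted: dog elk koi pig — query each against bits=101110:
query dog: checks bit0=1, bit4=1 (all 1) -> maybe => FALSE POSITIVE
query elk: checks bit3=1 (all 1) -> maybe => FALSE POSITIVE
query koi: checks bit3=1, bit4=1 (all 1) -> maybe => FALSE POSITIVE
query pig: checks bit0=1, bit5=0 (has a 0) -> no => not a false positive
False positives (alphabetical): dog elk koi

Answer: dog elk koi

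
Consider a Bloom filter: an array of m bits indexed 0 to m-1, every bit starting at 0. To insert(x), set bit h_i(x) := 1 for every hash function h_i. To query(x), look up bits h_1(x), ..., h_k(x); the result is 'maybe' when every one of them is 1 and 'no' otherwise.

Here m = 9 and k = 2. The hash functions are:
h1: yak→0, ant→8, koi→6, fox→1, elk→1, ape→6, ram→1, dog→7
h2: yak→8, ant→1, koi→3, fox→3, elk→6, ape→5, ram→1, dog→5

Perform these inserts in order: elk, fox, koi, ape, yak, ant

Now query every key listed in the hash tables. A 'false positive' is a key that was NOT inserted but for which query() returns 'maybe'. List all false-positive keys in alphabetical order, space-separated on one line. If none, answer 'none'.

Answer: ram

Derivation:
Start: bits=000000000
After insert 'elk': sets bits 1 6 -> bits=010000100
After insert 'fox': sets bits 1 3 -> bits=010100100
After insert 'koi': sets bits 3 6 -> bits=010100100
After insert 'ape': sets bits 5 6 -> bits=010101100
After insert 'yak': sets bits 0 8 -> bits=110101101
After insert 'ant': sets bits 1 8 -> bits=110101101
Not inserted: dog ram — query each against bits=110101101:
query dog: checks bit5=1, bit7=0 (has a 0) -> no => not a false positive
query ram: checks bit1=1 (all 1) -> maybe => FALSE POSITIVE
False positives (alphabetical): ram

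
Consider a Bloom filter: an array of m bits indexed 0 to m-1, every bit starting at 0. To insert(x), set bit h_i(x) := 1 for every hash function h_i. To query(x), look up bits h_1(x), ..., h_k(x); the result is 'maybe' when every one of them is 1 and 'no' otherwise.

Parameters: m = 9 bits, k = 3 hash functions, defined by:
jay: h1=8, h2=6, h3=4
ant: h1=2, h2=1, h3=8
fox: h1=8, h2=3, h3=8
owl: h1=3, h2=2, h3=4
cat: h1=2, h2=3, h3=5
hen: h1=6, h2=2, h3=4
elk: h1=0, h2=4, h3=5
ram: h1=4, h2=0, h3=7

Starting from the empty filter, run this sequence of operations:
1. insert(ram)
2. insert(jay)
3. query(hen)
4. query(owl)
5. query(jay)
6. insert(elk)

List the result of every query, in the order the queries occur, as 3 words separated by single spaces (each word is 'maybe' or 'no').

Start: bits=000000000
Op 1: insert ram -> sets bits 0 4 7 -> bits=100010010
Op 2: insert jay -> sets bits 4 6 8 -> bits=100010111
Op 3: query hen -> checks bit2=0, bit4=1, bit6=1 (has a 0) -> no
Op 4: query owl -> checks bit2=0, bit3=0, bit4=1 (has a 0) -> no
Op 5: query jay -> checks bit4=1, bit6=1, bit8=1 (all 1) -> maybe
Op 6: insert elk -> sets bits 0 4 5 -> bits=100011111
Query results in order: no no maybe

Answer: no no maybe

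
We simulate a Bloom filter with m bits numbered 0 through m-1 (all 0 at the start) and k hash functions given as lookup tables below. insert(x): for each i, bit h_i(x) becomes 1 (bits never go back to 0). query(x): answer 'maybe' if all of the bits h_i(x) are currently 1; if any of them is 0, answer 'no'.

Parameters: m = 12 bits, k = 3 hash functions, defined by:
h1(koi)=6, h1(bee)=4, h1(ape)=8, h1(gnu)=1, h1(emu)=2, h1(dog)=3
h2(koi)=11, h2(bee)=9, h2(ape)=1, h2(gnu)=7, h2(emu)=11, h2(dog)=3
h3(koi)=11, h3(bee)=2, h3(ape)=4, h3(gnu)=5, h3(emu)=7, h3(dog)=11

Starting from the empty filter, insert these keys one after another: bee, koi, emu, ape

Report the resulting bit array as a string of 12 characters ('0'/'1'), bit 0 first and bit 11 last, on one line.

Answer: 011010111101

Derivation:
Start: bits=000000000000
After insert 'bee': sets bits 2 4 9 -> bits=001010000100
After insert 'koi': sets bits 6 11 -> bits=001010100101
After insert 'emu': sets bits 2 7 11 -> bits=001010110101
After insert 'ape': sets bits 1 4 8 -> bits=011010111101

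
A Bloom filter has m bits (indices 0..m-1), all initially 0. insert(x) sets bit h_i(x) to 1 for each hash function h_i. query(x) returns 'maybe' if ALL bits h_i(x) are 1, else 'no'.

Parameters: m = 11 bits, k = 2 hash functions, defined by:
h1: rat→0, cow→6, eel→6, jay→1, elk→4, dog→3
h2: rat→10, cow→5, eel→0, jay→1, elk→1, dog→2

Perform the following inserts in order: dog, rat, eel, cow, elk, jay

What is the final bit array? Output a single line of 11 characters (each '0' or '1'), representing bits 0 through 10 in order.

Answer: 11111110001

Derivation:
Start: bits=00000000000
After insert 'dog': sets bits 2 3 -> bits=00110000000
After insert 'rat': sets bits 0 10 -> bits=10110000001
After insert 'eel': sets bits 0 6 -> bits=10110010001
After insert 'cow': sets bits 5 6 -> bits=10110110001
After insert 'elk': sets bits 1 4 -> bits=11111110001
After insert 'jay': sets bits 1 -> bits=11111110001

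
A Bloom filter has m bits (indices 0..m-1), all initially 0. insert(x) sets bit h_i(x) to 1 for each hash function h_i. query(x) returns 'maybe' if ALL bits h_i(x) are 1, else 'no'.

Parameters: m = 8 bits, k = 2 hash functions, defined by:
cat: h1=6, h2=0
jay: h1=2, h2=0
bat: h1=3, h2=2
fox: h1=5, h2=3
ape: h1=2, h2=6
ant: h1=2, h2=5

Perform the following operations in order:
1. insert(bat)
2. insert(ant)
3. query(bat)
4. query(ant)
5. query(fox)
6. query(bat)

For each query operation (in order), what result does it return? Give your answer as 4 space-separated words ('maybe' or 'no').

Answer: maybe maybe maybe maybe

Derivation:
Start: bits=00000000
Op 1: insert bat -> sets bits 2 3 -> bits=00110000
Op 2: insert ant -> sets bits 2 5 -> bits=00110100
Op 3: query bat -> checks bit2=1, bit3=1 (all 1) -> maybe
Op 4: query ant -> checks bit2=1, bit5=1 (all 1) -> maybe
Op 5: query fox -> checks bit3=1, bit5=1 (all 1) -> maybe
Op 6: query bat -> checks bit2=1, bit3=1 (all 1) -> maybe
Query results in order: maybe maybe maybe maybe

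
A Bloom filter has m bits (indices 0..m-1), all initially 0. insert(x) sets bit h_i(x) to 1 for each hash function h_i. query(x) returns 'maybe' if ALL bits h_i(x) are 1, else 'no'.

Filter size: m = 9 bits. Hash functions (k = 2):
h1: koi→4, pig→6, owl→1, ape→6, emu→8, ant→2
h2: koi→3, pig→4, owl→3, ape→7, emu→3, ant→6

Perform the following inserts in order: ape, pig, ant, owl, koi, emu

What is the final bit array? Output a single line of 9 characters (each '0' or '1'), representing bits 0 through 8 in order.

Start: bits=000000000
After insert 'ape': sets bits 6 7 -> bits=000000110
After insert 'pig': sets bits 4 6 -> bits=000010110
After insert 'ant': sets bits 2 6 -> bits=001010110
After insert 'owl': sets bits 1 3 -> bits=011110110
After insert 'koi': sets bits 3 4 -> bits=011110110
After insert 'emu': sets bits 3 8 -> bits=011110111

Answer: 011110111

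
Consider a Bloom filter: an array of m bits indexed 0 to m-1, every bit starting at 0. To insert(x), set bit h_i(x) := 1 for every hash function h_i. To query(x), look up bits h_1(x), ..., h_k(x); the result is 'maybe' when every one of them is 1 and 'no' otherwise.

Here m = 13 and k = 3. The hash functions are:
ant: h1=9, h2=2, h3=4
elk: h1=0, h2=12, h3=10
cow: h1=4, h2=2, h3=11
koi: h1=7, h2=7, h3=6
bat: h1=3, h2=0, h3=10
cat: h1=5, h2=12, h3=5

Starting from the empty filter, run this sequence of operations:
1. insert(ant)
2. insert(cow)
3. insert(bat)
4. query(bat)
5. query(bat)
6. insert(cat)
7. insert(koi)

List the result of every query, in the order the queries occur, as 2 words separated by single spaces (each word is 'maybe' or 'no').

Answer: maybe maybe

Derivation:
Start: bits=0000000000000
Op 1: insert ant -> sets bits 2 4 9 -> bits=0010100001000
Op 2: insert cow -> sets bits 2 4 11 -> bits=0010100001010
Op 3: insert bat -> sets bits 0 3 10 -> bits=1011100001110
Op 4: query bat -> checks bit0=1, bit3=1, bit10=1 (all 1) -> maybe
Op 5: query bat -> checks bit0=1, bit3=1, bit10=1 (all 1) -> maybe
Op 6: insert cat -> sets bits 5 12 -> bits=1011110001111
Op 7: insert koi -> sets bits 6 7 -> bits=1011111101111
Query results in order: maybe maybe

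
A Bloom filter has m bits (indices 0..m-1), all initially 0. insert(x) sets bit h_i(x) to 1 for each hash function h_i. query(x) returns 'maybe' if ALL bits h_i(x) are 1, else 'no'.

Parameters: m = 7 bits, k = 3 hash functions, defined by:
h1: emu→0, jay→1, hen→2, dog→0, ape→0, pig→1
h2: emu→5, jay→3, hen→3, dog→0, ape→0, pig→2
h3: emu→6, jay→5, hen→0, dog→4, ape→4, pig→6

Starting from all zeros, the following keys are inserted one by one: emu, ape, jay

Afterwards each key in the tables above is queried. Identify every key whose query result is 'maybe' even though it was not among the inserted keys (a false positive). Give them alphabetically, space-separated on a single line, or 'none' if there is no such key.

Answer: dog

Derivation:
Start: bits=0000000
After insert 'emu': sets bits 0 5 6 -> bits=1000011
After insert 'ape': sets bits 0 4 -> bits=1000111
After insert 'jay': sets bits 1 3 5 -> bits=1101111
Not inserted: dog hen pig — query each against bits=1101111:
query dog: checks bit0=1, bit4=1 (all 1) -> maybe => FALSE POSITIVE
query hen: checks bit0=1, bit2=0, bit3=1 (has a 0) -> no => not a false positive
query pig: checks bit1=1, bit2=0, bit6=1 (has a 0) -> no => not a false positive
False positives (alphabetical): dog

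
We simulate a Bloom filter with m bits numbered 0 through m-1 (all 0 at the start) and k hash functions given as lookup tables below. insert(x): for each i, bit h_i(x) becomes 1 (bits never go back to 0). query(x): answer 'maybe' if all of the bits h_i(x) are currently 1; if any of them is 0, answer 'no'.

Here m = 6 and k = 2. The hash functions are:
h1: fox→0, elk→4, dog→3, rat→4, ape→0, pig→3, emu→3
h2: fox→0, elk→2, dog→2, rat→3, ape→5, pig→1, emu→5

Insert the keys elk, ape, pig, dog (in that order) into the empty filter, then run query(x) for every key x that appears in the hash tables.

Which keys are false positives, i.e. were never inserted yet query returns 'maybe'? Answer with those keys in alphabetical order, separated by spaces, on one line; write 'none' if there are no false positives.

Start: bits=000000
After insert 'elk': sets bits 2 4 -> bits=001010
After insert 'ape': sets bits 0 5 -> bits=101011
After insert 'pig': sets bits 1 3 -> bits=111111
After insert 'dog': sets bits 2 3 -> bits=111111
Not inserted: emu fox rat — query each against bits=111111:
query emu: checks bit3=1, bit5=1 (all 1) -> maybe => FALSE POSITIVE
query fox: checks bit0=1 (all 1) -> maybe => FALSE POSITIVE
query rat: checks bit3=1, bit4=1 (all 1) -> maybe => FALSE POSITIVE
False positives (alphabetical): emu fox rat

Answer: emu fox rat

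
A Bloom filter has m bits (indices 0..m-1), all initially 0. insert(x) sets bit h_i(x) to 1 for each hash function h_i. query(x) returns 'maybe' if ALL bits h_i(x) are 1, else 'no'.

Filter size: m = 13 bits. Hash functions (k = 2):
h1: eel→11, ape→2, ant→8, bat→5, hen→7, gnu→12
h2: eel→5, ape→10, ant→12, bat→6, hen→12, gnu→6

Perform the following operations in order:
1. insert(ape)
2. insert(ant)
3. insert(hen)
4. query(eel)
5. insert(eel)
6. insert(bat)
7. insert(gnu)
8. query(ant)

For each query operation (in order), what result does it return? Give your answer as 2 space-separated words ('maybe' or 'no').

Answer: no maybe

Derivation:
Start: bits=0000000000000
Op 1: insert ape -> sets bits 2 10 -> bits=0010000000100
Op 2: insert ant -> sets bits 8 12 -> bits=0010000010101
Op 3: insert hen -> sets bits 7 12 -> bits=0010000110101
Op 4: query eel -> checks bit5=0, bit11=0 (has a 0) -> no
Op 5: insert eel -> sets bits 5 11 -> bits=0010010110111
Op 6: insert bat -> sets bits 5 6 -> bits=0010011110111
Op 7: insert gnu -> sets bits 6 12 -> bits=0010011110111
Op 8: query ant -> checks bit8=1, bit12=1 (all 1) -> maybe
Query results in order: no maybe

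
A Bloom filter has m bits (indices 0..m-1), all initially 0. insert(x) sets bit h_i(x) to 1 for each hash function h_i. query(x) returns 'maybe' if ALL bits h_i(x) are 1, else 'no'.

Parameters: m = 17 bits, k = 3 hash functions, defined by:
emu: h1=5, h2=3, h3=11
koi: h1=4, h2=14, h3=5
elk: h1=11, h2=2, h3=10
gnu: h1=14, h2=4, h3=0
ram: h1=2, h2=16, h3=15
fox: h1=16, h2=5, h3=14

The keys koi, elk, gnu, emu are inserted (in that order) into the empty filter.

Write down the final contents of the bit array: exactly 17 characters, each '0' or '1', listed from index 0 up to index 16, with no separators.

Answer: 10111100001100100

Derivation:
Start: bits=00000000000000000
After insert 'koi': sets bits 4 5 14 -> bits=00001100000000100
After insert 'elk': sets bits 2 10 11 -> bits=00101100001100100
After insert 'gnu': sets bits 0 4 14 -> bits=10101100001100100
After insert 'emu': sets bits 3 5 11 -> bits=10111100001100100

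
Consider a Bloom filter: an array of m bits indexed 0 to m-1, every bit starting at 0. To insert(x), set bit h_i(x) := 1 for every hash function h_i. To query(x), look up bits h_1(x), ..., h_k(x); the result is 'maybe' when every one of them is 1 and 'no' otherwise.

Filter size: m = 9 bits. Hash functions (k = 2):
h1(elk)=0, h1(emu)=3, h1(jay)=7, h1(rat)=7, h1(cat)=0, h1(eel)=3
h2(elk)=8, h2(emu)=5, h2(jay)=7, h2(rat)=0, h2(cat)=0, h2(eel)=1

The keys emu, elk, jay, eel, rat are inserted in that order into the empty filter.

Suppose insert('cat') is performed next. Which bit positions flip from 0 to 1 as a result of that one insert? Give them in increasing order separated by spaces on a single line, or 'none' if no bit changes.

Start: bits=000000000
After insert 'emu': sets bits 3 5 -> bits=000101000
After insert 'elk': sets bits 0 8 -> bits=100101001
After insert 'jay': sets bits 7 -> bits=100101011
After insert 'eel': sets bits 1 3 -> bits=110101011
After insert 'rat': sets bits 0 7 -> bits=110101011
insert 'cat' would touch bits 0; currently bit0=1
Bits that are 0 among those (would change 0->1): none

Answer: none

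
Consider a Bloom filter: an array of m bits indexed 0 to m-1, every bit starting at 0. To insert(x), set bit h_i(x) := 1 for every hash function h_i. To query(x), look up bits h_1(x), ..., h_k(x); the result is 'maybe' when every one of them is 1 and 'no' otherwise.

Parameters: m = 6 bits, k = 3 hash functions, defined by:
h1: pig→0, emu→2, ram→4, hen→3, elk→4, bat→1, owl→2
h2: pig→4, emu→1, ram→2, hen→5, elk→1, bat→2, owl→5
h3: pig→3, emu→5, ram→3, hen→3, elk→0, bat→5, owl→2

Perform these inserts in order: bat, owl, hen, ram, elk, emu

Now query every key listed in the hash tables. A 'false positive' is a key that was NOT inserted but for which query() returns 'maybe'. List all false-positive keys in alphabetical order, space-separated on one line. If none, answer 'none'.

Answer: pig

Derivation:
Start: bits=000000
After insert 'bat': sets bits 1 2 5 -> bits=011001
After insert 'owl': sets bits 2 5 -> bits=011001
After insert 'hen': sets bits 3 5 -> bits=011101
After insert 'ram': sets bits 2 3 4 -> bits=011111
After insert 'elk': sets bits 0 1 4 -> bits=111111
After insert 'emu': sets bits 1 2 5 -> bits=111111
Not inserted: pig — query each against bits=111111:
query pig: checks bit0=1, bit3=1, bit4=1 (all 1) -> maybe => FALSE POSITIVE
False positives (alphabetical): pig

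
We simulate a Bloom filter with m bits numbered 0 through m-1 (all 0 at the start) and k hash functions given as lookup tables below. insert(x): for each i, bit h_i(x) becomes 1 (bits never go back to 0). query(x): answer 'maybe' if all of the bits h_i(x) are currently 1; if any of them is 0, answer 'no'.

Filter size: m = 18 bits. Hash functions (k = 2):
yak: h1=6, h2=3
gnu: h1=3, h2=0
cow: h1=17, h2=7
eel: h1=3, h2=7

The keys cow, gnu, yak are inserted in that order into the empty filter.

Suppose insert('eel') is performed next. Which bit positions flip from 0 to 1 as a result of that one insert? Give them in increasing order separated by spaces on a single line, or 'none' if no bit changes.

Start: bits=000000000000000000
After insert 'cow': sets bits 7 17 -> bits=000000010000000001
After insert 'gnu': sets bits 0 3 -> bits=100100010000000001
After insert 'yak': sets bits 3 6 -> bits=100100110000000001
insert 'eel' would touch bits 3 7; currently bit3=1, bit7=1
Bits that are 0 among those (would change 0->1): none

Answer: none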